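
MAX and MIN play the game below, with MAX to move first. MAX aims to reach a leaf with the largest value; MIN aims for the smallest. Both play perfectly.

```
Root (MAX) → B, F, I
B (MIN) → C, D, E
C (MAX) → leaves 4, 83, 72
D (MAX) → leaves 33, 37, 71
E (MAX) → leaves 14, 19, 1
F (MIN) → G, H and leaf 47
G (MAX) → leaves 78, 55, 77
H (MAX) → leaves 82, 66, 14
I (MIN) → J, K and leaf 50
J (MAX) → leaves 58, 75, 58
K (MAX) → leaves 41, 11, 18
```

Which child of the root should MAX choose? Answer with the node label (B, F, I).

F

C (MAX): max(4, 83, 72) = 83
D (MAX): max(33, 37, 71) = 71
E (MAX): max(14, 19, 1) = 19
B (MIN): min(83, 71, 19) = 19
G (MAX): max(78, 55, 77) = 78
H (MAX): max(82, 66, 14) = 82
F (MIN): min(78, 82, 47) = 47
J (MAX): max(58, 75, 58) = 75
K (MAX): max(41, 11, 18) = 41
I (MIN): min(75, 41, 50) = 41
Root (MAX): max(19, 47, 41) = 47
MAX picks the child with the highest value: F (value 47).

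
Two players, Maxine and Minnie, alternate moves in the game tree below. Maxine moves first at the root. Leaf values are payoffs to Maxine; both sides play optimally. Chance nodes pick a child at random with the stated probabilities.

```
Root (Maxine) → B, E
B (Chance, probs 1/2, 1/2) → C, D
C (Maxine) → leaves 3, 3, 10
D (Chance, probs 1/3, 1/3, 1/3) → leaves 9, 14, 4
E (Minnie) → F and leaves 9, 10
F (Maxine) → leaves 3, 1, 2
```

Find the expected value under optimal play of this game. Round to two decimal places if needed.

C (Maxine): max(3, 3, 10) = 10
D (Chance): 1/3·9 + 1/3·14 + 1/3·4 = 9
B (Chance): 1/2·10 + 1/2·9 = 9.5
F (Maxine): max(3, 1, 2) = 3
E (Minnie): min(3, 9, 10) = 3
Root (Maxine): max(9.5, 3) = 9.5

9.5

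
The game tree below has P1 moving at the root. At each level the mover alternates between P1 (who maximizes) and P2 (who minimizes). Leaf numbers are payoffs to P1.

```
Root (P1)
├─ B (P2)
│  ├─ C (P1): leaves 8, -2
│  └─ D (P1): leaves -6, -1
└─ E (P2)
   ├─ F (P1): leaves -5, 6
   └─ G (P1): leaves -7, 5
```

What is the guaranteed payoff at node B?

-1

C: max(8, -2) = 8
D: max(-6, -1) = -1
B: min(8, -1) = -1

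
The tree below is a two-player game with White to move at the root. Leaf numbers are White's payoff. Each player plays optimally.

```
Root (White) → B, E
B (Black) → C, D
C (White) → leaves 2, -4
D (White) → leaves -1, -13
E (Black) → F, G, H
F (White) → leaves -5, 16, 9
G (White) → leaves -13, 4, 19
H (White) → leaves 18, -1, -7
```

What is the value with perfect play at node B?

-1

C: max(2, -4) = 2
D: max(-1, -13) = -1
B: min(2, -1) = -1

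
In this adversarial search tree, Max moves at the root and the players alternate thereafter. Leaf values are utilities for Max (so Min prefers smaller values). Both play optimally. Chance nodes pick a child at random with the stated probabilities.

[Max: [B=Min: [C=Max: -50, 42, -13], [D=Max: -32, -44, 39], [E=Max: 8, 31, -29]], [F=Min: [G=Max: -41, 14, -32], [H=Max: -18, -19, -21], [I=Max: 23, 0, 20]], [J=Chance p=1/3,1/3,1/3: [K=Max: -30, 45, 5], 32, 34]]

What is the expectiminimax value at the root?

37

C (Max): max(-50, 42, -13) = 42
D (Max): max(-32, -44, 39) = 39
E (Max): max(8, 31, -29) = 31
B (Min): min(42, 39, 31) = 31
G (Max): max(-41, 14, -32) = 14
H (Max): max(-18, -19, -21) = -18
I (Max): max(23, 0, 20) = 23
F (Min): min(14, -18, 23) = -18
K (Max): max(-30, 45, 5) = 45
J (Chance): 1/3·45 + 1/3·32 + 1/3·34 = 37
Root (Max): max(31, -18, 37) = 37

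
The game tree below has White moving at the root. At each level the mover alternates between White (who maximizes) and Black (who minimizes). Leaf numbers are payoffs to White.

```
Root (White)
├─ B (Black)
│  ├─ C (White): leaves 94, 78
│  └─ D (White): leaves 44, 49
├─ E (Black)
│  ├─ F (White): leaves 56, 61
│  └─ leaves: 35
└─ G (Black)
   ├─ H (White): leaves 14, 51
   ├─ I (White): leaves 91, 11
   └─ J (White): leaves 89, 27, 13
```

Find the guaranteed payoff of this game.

51

C (White): max(94, 78) = 94
D (White): max(44, 49) = 49
B (Black): min(94, 49) = 49
F (White): max(56, 61) = 61
E (Black): min(61, 35) = 35
H (White): max(14, 51) = 51
I (White): max(91, 11) = 91
J (White): max(89, 27, 13) = 89
G (Black): min(51, 91, 89) = 51
Root (White): max(49, 35, 51) = 51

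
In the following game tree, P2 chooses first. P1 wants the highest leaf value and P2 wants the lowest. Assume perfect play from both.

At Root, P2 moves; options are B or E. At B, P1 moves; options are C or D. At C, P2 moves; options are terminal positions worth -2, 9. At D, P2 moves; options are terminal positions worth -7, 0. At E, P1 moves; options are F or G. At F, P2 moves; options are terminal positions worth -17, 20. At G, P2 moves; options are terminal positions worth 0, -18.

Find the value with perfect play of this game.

-17

C (P2): min(-2, 9) = -2
D (P2): min(-7, 0) = -7
B (P1): max(-2, -7) = -2
F (P2): min(-17, 20) = -17
G (P2): min(0, -18) = -18
E (P1): max(-17, -18) = -17
Root (P2): min(-2, -17) = -17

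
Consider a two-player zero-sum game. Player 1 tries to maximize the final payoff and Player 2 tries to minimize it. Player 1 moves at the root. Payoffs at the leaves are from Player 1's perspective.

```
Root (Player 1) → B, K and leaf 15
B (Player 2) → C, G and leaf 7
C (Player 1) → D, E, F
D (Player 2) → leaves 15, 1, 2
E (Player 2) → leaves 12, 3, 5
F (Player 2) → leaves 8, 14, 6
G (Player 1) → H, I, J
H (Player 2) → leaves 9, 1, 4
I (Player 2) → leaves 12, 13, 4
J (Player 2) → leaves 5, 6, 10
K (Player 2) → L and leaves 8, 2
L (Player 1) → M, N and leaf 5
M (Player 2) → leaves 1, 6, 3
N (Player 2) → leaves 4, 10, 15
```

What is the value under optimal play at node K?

M: min(1, 6, 3) = 1
N: min(4, 10, 15) = 4
L: max(1, 4, 5) = 5
K: min(5, 8, 2) = 2

2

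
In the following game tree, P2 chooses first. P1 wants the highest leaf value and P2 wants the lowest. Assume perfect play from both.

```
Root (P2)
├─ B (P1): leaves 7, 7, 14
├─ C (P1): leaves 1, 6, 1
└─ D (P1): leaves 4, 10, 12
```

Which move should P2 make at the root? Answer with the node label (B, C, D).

C

B (P1): max(7, 7, 14) = 14
C (P1): max(1, 6, 1) = 6
D (P1): max(4, 10, 12) = 12
Root (P2): min(14, 6, 12) = 6
P2 picks the child with the lowest value: C (value 6).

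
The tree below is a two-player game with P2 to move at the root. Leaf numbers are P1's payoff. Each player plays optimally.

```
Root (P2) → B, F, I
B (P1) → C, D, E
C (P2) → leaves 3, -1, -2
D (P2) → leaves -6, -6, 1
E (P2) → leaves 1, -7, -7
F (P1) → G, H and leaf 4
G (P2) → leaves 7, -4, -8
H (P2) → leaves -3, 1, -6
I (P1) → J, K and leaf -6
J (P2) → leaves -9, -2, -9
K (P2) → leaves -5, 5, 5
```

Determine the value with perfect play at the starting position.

C (P2): min(3, -1, -2) = -2
D (P2): min(-6, -6, 1) = -6
E (P2): min(1, -7, -7) = -7
B (P1): max(-2, -6, -7) = -2
G (P2): min(7, -4, -8) = -8
H (P2): min(-3, 1, -6) = -6
F (P1): max(-8, -6, 4) = 4
J (P2): min(-9, -2, -9) = -9
K (P2): min(-5, 5, 5) = -5
I (P1): max(-9, -5, -6) = -5
Root (P2): min(-2, 4, -5) = -5

-5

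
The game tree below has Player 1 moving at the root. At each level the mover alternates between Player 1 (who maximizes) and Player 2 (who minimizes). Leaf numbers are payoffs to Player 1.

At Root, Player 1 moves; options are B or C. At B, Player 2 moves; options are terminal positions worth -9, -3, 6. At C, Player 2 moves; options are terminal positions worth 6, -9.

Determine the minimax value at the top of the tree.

B (Player 2): min(-9, -3, 6) = -9
C (Player 2): min(6, -9) = -9
Root (Player 1): max(-9, -9) = -9

-9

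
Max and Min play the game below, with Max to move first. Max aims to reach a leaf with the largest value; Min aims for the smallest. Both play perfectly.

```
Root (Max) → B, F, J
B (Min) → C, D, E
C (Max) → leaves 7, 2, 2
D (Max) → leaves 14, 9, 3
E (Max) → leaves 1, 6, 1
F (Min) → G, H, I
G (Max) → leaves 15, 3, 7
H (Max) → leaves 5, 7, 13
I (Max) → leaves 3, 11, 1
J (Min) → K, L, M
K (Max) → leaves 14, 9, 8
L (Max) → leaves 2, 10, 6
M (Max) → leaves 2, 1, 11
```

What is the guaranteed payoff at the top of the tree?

11

C (Max): max(7, 2, 2) = 7
D (Max): max(14, 9, 3) = 14
E (Max): max(1, 6, 1) = 6
B (Min): min(7, 14, 6) = 6
G (Max): max(15, 3, 7) = 15
H (Max): max(5, 7, 13) = 13
I (Max): max(3, 11, 1) = 11
F (Min): min(15, 13, 11) = 11
K (Max): max(14, 9, 8) = 14
L (Max): max(2, 10, 6) = 10
M (Max): max(2, 1, 11) = 11
J (Min): min(14, 10, 11) = 10
Root (Max): max(6, 11, 10) = 11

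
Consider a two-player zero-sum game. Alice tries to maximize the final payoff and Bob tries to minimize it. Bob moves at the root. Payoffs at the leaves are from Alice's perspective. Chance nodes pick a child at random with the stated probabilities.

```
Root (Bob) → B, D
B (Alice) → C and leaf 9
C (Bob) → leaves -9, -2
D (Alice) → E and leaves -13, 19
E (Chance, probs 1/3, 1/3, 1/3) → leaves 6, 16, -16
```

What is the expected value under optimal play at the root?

C (Bob): min(-9, -2) = -9
B (Alice): max(-9, 9) = 9
E (Chance): 1/3·6 + 1/3·16 + 1/3·-16 = 2
D (Alice): max(2, -13, 19) = 19
Root (Bob): min(9, 19) = 9

9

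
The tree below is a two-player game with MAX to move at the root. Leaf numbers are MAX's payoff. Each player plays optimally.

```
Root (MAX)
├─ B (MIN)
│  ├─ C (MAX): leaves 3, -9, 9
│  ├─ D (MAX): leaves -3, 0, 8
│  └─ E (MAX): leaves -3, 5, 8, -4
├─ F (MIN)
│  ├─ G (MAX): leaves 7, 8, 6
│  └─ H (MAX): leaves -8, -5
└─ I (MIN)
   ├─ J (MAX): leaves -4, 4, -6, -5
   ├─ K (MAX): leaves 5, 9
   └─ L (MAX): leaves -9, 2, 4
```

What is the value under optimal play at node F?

-5

G: max(7, 8, 6) = 8
H: max(-8, -5) = -5
F: min(8, -5) = -5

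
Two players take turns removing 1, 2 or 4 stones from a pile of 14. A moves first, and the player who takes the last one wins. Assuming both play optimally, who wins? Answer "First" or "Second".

First

Positions where the player to move wins (W) vs loses (L):
i:   0  1  2  3  4  5  6  7  8  9 10 11 12 13 14
     L  W  W  L  W  W  L  W  W  L  W  W  L  W  W
Position 14 is W, so the first player wins.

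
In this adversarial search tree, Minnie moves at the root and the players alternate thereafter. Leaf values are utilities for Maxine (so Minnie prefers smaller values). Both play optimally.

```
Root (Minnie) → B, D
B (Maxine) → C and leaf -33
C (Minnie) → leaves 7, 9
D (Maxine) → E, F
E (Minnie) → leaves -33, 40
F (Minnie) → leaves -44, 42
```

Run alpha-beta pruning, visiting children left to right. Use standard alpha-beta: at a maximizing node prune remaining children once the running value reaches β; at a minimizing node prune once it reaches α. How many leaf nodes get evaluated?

6

C [α=-∞,β=+∞]: v=7
B [α=-∞,β=+∞]: v=7
E [α=-∞,β=7]: v=-33
F [α=-33,β=7]: v=-44 after child 1 ≤ α → α-cutoff, skip 1
D [α=-∞,β=7]: v=-33
Root [α=-∞,β=+∞]: v=-33
Leaves evaluated: 6 of 7.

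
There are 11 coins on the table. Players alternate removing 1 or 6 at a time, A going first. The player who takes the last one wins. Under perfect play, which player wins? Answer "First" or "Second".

Mark each pile size as W (mover wins) or L (mover loses):
i:   0  1  2  3  4  5  6  7  8  9 10 11
     L  W  L  W  L  W  W  L  W  L  W  L
Position 11 is L, so the second player wins.

Second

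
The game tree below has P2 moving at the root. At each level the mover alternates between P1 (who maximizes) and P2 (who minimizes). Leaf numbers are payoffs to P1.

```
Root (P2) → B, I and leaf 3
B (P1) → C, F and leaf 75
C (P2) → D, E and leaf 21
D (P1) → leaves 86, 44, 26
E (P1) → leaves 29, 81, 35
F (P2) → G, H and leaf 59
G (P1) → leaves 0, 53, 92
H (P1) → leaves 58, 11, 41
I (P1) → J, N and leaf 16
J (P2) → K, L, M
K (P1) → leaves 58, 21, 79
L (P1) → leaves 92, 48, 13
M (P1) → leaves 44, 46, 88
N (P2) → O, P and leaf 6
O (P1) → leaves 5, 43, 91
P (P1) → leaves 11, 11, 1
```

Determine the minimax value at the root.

3

D (P1): max(86, 44, 26) = 86
E (P1): max(29, 81, 35) = 81
C (P2): min(86, 81, 21) = 21
G (P1): max(0, 53, 92) = 92
H (P1): max(58, 11, 41) = 58
F (P2): min(92, 58, 59) = 58
B (P1): max(21, 58, 75) = 75
K (P1): max(58, 21, 79) = 79
L (P1): max(92, 48, 13) = 92
M (P1): max(44, 46, 88) = 88
J (P2): min(79, 92, 88) = 79
O (P1): max(5, 43, 91) = 91
P (P1): max(11, 11, 1) = 11
N (P2): min(91, 11, 6) = 6
I (P1): max(79, 6, 16) = 79
Root (P2): min(75, 79, 3) = 3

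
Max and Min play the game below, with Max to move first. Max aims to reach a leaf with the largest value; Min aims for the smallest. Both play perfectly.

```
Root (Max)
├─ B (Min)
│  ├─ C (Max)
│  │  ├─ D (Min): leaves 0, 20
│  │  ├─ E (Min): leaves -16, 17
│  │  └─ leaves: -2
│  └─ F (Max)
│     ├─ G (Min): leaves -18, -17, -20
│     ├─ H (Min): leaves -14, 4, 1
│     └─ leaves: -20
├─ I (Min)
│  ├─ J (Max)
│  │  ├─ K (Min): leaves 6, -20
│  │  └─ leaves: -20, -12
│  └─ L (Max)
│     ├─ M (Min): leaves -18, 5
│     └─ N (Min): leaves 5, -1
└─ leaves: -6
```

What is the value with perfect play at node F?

-14

G: min(-18, -17, -20) = -20
H: min(-14, 4, 1) = -14
F: max(-20, -14, -20) = -14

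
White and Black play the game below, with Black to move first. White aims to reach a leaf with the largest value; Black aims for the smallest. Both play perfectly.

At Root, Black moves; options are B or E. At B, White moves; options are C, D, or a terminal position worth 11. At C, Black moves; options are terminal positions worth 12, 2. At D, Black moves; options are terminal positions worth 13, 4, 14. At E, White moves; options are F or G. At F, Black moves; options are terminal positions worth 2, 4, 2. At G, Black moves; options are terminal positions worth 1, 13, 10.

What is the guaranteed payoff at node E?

2

F: min(2, 4, 2) = 2
G: min(1, 13, 10) = 1
E: max(2, 1) = 2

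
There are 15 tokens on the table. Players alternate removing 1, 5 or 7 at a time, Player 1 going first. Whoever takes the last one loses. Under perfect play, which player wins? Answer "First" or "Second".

Second

Positions where the player to move wins (W) vs loses (L):
i:   0  1  2  3  4  5  6  7  8  9 10 11 12 13 14 15
     W  L  W  L  W  L  W  L  W  L  W  L  W  L  W  L
Position 15 is L, so the second player wins.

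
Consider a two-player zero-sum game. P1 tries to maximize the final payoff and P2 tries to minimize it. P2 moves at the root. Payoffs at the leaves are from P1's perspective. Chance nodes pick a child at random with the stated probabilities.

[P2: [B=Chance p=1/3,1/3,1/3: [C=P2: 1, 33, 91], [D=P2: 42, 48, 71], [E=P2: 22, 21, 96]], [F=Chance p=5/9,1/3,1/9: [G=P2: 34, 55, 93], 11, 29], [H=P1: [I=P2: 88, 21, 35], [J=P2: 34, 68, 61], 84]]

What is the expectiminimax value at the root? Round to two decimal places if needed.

21.33

C (P2): min(1, 33, 91) = 1
D (P2): min(42, 48, 71) = 42
E (P2): min(22, 21, 96) = 21
B (Chance): 1/3·1 + 1/3·42 + 1/3·21 = 21.33
G (P2): min(34, 55, 93) = 34
F (Chance): 5/9·34 + 1/3·11 + 1/9·29 = 25.78
I (P2): min(88, 21, 35) = 21
J (P2): min(34, 68, 61) = 34
H (P1): max(21, 34, 84) = 84
Root (P2): min(21.33, 25.78, 84) = 21.33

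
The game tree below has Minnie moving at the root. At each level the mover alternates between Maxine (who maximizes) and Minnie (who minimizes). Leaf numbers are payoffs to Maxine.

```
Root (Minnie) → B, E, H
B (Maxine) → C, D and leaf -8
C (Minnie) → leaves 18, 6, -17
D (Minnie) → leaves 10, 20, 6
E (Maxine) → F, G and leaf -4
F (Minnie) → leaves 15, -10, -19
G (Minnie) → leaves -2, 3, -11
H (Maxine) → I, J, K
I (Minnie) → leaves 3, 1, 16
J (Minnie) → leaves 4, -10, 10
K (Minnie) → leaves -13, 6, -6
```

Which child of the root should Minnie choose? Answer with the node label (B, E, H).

C (Minnie): min(18, 6, -17) = -17
D (Minnie): min(10, 20, 6) = 6
B (Maxine): max(-17, 6, -8) = 6
F (Minnie): min(15, -10, -19) = -19
G (Minnie): min(-2, 3, -11) = -11
E (Maxine): max(-19, -11, -4) = -4
I (Minnie): min(3, 1, 16) = 1
J (Minnie): min(4, -10, 10) = -10
K (Minnie): min(-13, 6, -6) = -13
H (Maxine): max(1, -10, -13) = 1
Root (Minnie): min(6, -4, 1) = -4
Minnie picks the child with the lowest value: E (value -4).

E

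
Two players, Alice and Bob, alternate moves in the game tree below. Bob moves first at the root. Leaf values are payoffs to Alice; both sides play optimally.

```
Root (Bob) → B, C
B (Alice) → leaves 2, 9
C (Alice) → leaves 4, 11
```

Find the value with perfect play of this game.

9

B (Alice): max(2, 9) = 9
C (Alice): max(4, 11) = 11
Root (Bob): min(9, 11) = 9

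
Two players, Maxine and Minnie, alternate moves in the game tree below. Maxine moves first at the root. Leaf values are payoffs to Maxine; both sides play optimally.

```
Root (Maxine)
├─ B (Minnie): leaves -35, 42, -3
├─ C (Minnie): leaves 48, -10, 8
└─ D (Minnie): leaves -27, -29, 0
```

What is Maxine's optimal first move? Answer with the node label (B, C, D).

B (Minnie): min(-35, 42, -3) = -35
C (Minnie): min(48, -10, 8) = -10
D (Minnie): min(-27, -29, 0) = -29
Root (Maxine): max(-35, -10, -29) = -10
Maxine picks the child with the highest value: C (value -10).

C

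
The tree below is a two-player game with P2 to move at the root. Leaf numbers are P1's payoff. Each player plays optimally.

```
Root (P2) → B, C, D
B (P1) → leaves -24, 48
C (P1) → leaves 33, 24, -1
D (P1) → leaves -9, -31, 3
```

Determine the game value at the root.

B (P1): max(-24, 48) = 48
C (P1): max(33, 24, -1) = 33
D (P1): max(-9, -31, 3) = 3
Root (P2): min(48, 33, 3) = 3

3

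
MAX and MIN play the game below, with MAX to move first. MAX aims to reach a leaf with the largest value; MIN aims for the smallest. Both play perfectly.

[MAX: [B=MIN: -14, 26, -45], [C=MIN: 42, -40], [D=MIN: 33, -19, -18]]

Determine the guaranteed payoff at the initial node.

B (MIN): min(-14, 26, -45) = -45
C (MIN): min(42, -40) = -40
D (MIN): min(33, -19, -18) = -19
Root (MAX): max(-45, -40, -19) = -19

-19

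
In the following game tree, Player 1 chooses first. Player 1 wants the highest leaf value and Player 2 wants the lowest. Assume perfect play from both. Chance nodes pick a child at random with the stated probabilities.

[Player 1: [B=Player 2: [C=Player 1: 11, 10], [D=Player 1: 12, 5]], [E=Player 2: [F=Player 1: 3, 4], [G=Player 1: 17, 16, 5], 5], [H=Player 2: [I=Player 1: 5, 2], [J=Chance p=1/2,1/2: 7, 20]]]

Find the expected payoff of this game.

11

C (Player 1): max(11, 10) = 11
D (Player 1): max(12, 5) = 12
B (Player 2): min(11, 12) = 11
F (Player 1): max(3, 4) = 4
G (Player 1): max(17, 16, 5) = 17
E (Player 2): min(4, 17, 5) = 4
I (Player 1): max(5, 2) = 5
J (Chance): 1/2·7 + 1/2·20 = 13.5
H (Player 2): min(5, 13.5) = 5
Root (Player 1): max(11, 4, 5) = 11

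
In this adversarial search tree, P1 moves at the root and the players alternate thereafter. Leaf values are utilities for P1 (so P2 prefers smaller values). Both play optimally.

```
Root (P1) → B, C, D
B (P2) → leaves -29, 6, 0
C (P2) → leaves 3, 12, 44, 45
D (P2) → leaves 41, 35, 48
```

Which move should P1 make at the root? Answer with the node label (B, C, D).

D

B (P2): min(-29, 6, 0) = -29
C (P2): min(3, 12, 44, 45) = 3
D (P2): min(41, 35, 48) = 35
Root (P1): max(-29, 3, 35) = 35
P1 picks the child with the highest value: D (value 35).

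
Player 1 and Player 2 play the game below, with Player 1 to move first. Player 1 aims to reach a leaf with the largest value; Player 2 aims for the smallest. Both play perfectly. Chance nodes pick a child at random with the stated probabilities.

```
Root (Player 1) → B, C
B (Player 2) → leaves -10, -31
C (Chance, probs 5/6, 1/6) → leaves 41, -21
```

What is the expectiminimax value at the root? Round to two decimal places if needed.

30.67

B (Player 2): min(-10, -31) = -31
C (Chance): 5/6·41 + 1/6·-21 = 30.67
Root (Player 1): max(-31, 30.67) = 30.67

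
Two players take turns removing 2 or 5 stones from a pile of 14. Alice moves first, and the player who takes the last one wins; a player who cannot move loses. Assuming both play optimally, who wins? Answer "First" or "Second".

Second

W/L table (W = player to move can force a win):
i:   0  1  2  3  4  5  6  7  8  9 10 11 12 13 14
     L  L  W  W  L  W  W  L  L  W  W  L  W  W  L
Position 14 is L, so the second player wins.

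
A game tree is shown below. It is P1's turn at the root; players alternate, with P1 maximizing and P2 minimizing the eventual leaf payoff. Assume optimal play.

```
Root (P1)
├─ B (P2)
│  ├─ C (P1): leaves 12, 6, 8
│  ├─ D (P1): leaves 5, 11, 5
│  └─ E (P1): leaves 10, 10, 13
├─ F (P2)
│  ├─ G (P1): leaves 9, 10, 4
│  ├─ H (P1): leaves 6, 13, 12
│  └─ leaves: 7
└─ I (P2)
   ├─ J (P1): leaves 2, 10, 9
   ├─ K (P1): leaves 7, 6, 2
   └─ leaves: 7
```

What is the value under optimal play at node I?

J: max(2, 10, 9) = 10
K: max(7, 6, 2) = 7
I: min(10, 7, 7) = 7

7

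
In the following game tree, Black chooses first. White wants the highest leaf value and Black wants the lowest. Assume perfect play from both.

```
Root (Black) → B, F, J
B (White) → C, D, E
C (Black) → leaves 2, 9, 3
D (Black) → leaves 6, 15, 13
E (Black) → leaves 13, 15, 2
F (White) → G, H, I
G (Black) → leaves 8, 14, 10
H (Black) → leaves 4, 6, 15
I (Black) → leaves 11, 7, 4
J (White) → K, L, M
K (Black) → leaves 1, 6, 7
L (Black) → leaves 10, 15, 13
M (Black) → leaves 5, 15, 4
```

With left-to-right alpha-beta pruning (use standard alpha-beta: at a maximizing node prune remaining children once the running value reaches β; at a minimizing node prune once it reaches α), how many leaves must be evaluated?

C [α=-∞,β=+∞]: v=2
D [α=2,β=+∞]: v=6
E [α=6,β=+∞]: v=2
B [α=-∞,β=+∞]: v=6
G [α=-∞,β=6]: v=8
F [α=-∞,β=6]: v=8 after child 1 ≥ β → β-cutoff, skip 2
K [α=-∞,β=6]: v=1
L [α=1,β=6]: v=10
J [α=-∞,β=6]: v=10 after child 2 ≥ β → β-cutoff, skip 1
Root [α=-∞,β=+∞]: v=6
Leaves evaluated: 18 of 27.

18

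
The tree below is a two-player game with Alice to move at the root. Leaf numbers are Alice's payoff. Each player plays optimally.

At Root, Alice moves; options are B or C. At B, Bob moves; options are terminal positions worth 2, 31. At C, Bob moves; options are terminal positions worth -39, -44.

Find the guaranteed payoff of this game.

2

B (Bob): min(2, 31) = 2
C (Bob): min(-39, -44) = -44
Root (Alice): max(2, -44) = 2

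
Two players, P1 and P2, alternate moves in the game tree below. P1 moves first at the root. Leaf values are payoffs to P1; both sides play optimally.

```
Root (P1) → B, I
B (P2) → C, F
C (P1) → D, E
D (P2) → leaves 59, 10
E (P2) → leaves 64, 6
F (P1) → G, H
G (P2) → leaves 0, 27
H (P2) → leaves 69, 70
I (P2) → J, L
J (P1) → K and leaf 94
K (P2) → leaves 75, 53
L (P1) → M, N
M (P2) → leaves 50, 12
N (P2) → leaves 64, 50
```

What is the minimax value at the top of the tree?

D (P2): min(59, 10) = 10
E (P2): min(64, 6) = 6
C (P1): max(10, 6) = 10
G (P2): min(0, 27) = 0
H (P2): min(69, 70) = 69
F (P1): max(0, 69) = 69
B (P2): min(10, 69) = 10
K (P2): min(75, 53) = 53
J (P1): max(53, 94) = 94
M (P2): min(50, 12) = 12
N (P2): min(64, 50) = 50
L (P1): max(12, 50) = 50
I (P2): min(94, 50) = 50
Root (P1): max(10, 50) = 50

50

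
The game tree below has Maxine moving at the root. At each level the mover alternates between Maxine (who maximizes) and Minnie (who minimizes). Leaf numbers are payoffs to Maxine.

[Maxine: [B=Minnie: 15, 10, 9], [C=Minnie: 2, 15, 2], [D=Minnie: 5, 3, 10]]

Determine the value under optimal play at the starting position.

9

B (Minnie): min(15, 10, 9) = 9
C (Minnie): min(2, 15, 2) = 2
D (Minnie): min(5, 3, 10) = 3
Root (Maxine): max(9, 2, 3) = 9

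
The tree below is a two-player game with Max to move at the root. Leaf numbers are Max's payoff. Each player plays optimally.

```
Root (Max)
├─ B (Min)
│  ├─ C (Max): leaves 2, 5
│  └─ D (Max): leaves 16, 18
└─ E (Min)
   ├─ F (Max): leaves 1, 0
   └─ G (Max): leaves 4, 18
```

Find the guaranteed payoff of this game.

C (Max): max(2, 5) = 5
D (Max): max(16, 18) = 18
B (Min): min(5, 18) = 5
F (Max): max(1, 0) = 1
G (Max): max(4, 18) = 18
E (Min): min(1, 18) = 1
Root (Max): max(5, 1) = 5

5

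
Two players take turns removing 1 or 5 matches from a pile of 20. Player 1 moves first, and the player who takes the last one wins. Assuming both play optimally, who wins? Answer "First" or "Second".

Second

i:   0  1  2  3  4  5  6  7  8  9 10 11 12 13 14 15 16 17 18 19 20
     L  W  L  W  L  W  L  W  L  W  L  W  L  W  L  W  L  W  L  W  L
Position 20 is L, so the second player wins.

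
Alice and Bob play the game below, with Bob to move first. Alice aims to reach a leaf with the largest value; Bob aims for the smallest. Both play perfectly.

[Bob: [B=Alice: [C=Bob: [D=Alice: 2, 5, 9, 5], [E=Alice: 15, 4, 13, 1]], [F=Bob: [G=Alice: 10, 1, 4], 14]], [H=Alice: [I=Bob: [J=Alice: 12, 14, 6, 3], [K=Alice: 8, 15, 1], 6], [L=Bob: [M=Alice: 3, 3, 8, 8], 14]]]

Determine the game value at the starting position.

D (Alice): max(2, 5, 9, 5) = 9
E (Alice): max(15, 4, 13, 1) = 15
C (Bob): min(9, 15) = 9
G (Alice): max(10, 1, 4) = 10
F (Bob): min(10, 14) = 10
B (Alice): max(9, 10) = 10
J (Alice): max(12, 14, 6, 3) = 14
K (Alice): max(8, 15, 1) = 15
I (Bob): min(14, 15, 6) = 6
M (Alice): max(3, 3, 8, 8) = 8
L (Bob): min(8, 14) = 8
H (Alice): max(6, 8) = 8
Root (Bob): min(10, 8) = 8

8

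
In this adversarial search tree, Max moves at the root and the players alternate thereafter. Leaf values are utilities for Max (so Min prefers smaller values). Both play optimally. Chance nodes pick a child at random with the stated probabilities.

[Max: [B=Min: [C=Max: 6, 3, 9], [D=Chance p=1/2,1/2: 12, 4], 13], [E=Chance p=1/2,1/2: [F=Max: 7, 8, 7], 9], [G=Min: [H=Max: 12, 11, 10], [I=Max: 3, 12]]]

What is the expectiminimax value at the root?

C (Max): max(6, 3, 9) = 9
D (Chance): 1/2·12 + 1/2·4 = 8
B (Min): min(9, 8, 13) = 8
F (Max): max(7, 8, 7) = 8
E (Chance): 1/2·8 + 1/2·9 = 8.5
H (Max): max(12, 11, 10) = 12
I (Max): max(3, 12) = 12
G (Min): min(12, 12) = 12
Root (Max): max(8, 8.5, 12) = 12

12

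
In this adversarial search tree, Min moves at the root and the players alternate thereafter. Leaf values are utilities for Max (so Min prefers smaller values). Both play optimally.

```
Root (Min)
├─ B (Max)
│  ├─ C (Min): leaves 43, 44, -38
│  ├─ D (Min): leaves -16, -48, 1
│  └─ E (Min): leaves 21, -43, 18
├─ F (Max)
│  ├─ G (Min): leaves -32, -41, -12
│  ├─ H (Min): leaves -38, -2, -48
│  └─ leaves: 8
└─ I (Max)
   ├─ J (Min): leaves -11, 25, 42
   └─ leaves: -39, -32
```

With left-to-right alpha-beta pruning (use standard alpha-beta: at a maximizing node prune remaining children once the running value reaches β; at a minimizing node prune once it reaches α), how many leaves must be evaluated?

C [α=-∞,β=+∞]: v=-38
D [α=-38,β=+∞]: v=-48 after child 2 ≤ α → α-cutoff, skip 1
E [α=-38,β=+∞]: v=-43 after child 2 ≤ α → α-cutoff, skip 1
B [α=-∞,β=+∞]: v=-38
G [α=-∞,β=-38]: v=-41
H [α=-41,β=-38]: v=-48
F [α=-∞,β=-38]: v=8
J [α=-∞,β=-38]: v=-11
I [α=-∞,β=-38]: v=-11 after child 1 ≥ β → β-cutoff, skip 2
Root [α=-∞,β=+∞]: v=-38
Leaves evaluated: 17 of 21.

17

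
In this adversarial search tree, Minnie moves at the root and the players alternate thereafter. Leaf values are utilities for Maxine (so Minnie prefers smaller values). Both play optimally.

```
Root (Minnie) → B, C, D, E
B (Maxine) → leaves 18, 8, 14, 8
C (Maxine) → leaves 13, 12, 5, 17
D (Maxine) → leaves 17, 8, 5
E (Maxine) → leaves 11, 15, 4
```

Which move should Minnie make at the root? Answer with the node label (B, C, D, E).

E

B (Maxine): max(18, 8, 14, 8) = 18
C (Maxine): max(13, 12, 5, 17) = 17
D (Maxine): max(17, 8, 5) = 17
E (Maxine): max(11, 15, 4) = 15
Root (Minnie): min(18, 17, 17, 15) = 15
Minnie picks the child with the lowest value: E (value 15).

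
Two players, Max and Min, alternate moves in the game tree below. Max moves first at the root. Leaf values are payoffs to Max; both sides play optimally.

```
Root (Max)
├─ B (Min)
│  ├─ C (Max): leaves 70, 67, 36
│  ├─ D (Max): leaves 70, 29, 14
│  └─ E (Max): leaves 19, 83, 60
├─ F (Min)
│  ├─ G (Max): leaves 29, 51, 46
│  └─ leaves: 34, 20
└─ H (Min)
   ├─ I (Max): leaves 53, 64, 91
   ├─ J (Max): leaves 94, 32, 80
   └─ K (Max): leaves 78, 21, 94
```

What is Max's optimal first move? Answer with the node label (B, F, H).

H

C (Max): max(70, 67, 36) = 70
D (Max): max(70, 29, 14) = 70
E (Max): max(19, 83, 60) = 83
B (Min): min(70, 70, 83) = 70
G (Max): max(29, 51, 46) = 51
F (Min): min(51, 34, 20) = 20
I (Max): max(53, 64, 91) = 91
J (Max): max(94, 32, 80) = 94
K (Max): max(78, 21, 94) = 94
H (Min): min(91, 94, 94) = 91
Root (Max): max(70, 20, 91) = 91
Max picks the child with the highest value: H (value 91).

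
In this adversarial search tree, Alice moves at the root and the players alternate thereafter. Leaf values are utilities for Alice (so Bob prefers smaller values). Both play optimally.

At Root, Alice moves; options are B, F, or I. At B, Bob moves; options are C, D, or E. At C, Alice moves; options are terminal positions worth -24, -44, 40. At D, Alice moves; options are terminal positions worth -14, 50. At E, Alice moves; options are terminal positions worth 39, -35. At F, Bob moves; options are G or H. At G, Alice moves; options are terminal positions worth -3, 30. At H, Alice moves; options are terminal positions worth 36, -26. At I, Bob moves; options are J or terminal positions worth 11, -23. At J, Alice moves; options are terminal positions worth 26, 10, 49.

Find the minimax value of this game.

39

C (Alice): max(-24, -44, 40) = 40
D (Alice): max(-14, 50) = 50
E (Alice): max(39, -35) = 39
B (Bob): min(40, 50, 39) = 39
G (Alice): max(-3, 30) = 30
H (Alice): max(36, -26) = 36
F (Bob): min(30, 36) = 30
J (Alice): max(26, 10, 49) = 49
I (Bob): min(49, 11, -23) = -23
Root (Alice): max(39, 30, -23) = 39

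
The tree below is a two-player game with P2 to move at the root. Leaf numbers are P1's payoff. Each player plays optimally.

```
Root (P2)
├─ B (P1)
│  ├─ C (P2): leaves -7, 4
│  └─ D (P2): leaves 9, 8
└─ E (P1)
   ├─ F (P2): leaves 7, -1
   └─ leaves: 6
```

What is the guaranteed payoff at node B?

8

C: min(-7, 4) = -7
D: min(9, 8) = 8
B: max(-7, 8) = 8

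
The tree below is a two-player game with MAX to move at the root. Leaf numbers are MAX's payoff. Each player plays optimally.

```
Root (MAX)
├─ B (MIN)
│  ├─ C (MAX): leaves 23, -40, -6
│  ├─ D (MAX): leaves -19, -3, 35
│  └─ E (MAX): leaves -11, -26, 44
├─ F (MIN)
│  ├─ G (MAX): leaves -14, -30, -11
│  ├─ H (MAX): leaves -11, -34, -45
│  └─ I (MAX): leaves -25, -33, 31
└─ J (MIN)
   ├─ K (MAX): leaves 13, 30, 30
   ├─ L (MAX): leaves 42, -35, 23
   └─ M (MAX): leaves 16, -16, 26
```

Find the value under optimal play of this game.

26

C (MAX): max(23, -40, -6) = 23
D (MAX): max(-19, -3, 35) = 35
E (MAX): max(-11, -26, 44) = 44
B (MIN): min(23, 35, 44) = 23
G (MAX): max(-14, -30, -11) = -11
H (MAX): max(-11, -34, -45) = -11
I (MAX): max(-25, -33, 31) = 31
F (MIN): min(-11, -11, 31) = -11
K (MAX): max(13, 30, 30) = 30
L (MAX): max(42, -35, 23) = 42
M (MAX): max(16, -16, 26) = 26
J (MIN): min(30, 42, 26) = 26
Root (MAX): max(23, -11, 26) = 26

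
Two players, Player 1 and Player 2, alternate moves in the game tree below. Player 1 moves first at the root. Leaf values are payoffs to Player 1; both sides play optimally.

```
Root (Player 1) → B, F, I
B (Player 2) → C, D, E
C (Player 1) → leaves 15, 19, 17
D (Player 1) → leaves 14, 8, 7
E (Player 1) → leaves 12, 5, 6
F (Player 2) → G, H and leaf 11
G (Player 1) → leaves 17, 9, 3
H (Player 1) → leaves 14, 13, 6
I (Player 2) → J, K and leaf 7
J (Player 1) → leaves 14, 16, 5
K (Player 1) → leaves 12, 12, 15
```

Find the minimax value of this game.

C (Player 1): max(15, 19, 17) = 19
D (Player 1): max(14, 8, 7) = 14
E (Player 1): max(12, 5, 6) = 12
B (Player 2): min(19, 14, 12) = 12
G (Player 1): max(17, 9, 3) = 17
H (Player 1): max(14, 13, 6) = 14
F (Player 2): min(17, 14, 11) = 11
J (Player 1): max(14, 16, 5) = 16
K (Player 1): max(12, 12, 15) = 15
I (Player 2): min(16, 15, 7) = 7
Root (Player 1): max(12, 11, 7) = 12

12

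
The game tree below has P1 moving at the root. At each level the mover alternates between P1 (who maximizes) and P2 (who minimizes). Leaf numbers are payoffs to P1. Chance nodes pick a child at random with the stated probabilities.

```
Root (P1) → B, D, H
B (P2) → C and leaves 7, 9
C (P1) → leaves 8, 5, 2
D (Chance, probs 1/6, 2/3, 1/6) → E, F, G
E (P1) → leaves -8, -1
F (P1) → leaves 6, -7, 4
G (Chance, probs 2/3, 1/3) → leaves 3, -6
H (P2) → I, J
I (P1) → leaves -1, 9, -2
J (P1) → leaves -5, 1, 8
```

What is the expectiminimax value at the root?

8

C (P1): max(8, 5, 2) = 8
B (P2): min(8, 7, 9) = 7
E (P1): max(-8, -1) = -1
F (P1): max(6, -7, 4) = 6
G (Chance): 2/3·3 + 1/3·-6 = 0
D (Chance): 1/6·-1 + 2/3·6 + 1/6·0 = 3.83
I (P1): max(-1, 9, -2) = 9
J (P1): max(-5, 1, 8) = 8
H (P2): min(9, 8) = 8
Root (P1): max(7, 3.83, 8) = 8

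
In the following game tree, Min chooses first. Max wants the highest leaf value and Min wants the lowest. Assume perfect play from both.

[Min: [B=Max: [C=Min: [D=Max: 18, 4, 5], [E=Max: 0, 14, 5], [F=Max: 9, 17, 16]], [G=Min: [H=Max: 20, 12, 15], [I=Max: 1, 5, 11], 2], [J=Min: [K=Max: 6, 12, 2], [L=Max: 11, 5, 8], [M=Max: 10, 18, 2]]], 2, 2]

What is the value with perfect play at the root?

D (Max): max(18, 4, 5) = 18
E (Max): max(0, 14, 5) = 14
F (Max): max(9, 17, 16) = 17
C (Min): min(18, 14, 17) = 14
H (Max): max(20, 12, 15) = 20
I (Max): max(1, 5, 11) = 11
G (Min): min(20, 11, 2) = 2
K (Max): max(6, 12, 2) = 12
L (Max): max(11, 5, 8) = 11
M (Max): max(10, 18, 2) = 18
J (Min): min(12, 11, 18) = 11
B (Max): max(14, 2, 11) = 14
Root (Min): min(14, 2, 2) = 2

2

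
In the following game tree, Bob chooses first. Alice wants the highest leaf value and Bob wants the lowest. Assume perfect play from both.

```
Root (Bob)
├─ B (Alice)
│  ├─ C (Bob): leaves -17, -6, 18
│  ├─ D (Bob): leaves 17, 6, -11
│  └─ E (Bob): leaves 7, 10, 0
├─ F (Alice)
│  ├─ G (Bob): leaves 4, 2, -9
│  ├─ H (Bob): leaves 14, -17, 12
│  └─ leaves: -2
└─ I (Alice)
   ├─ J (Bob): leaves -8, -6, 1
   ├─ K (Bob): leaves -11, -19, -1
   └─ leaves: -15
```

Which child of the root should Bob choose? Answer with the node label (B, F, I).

I

C (Bob): min(-17, -6, 18) = -17
D (Bob): min(17, 6, -11) = -11
E (Bob): min(7, 10, 0) = 0
B (Alice): max(-17, -11, 0) = 0
G (Bob): min(4, 2, -9) = -9
H (Bob): min(14, -17, 12) = -17
F (Alice): max(-9, -17, -2) = -2
J (Bob): min(-8, -6, 1) = -8
K (Bob): min(-11, -19, -1) = -19
I (Alice): max(-8, -19, -15) = -8
Root (Bob): min(0, -2, -8) = -8
Bob picks the child with the lowest value: I (value -8).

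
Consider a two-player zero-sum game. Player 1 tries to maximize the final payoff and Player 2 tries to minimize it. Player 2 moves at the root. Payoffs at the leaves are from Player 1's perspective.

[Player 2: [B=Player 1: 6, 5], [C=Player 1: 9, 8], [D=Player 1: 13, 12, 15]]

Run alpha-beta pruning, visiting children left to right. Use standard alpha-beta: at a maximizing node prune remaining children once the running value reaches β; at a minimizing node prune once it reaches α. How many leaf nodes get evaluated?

B [α=-∞,β=+∞]: v=6
C [α=-∞,β=6]: v=9 after child 1 ≥ β → β-cutoff, skip 1
D [α=-∞,β=6]: v=13 after child 1 ≥ β → β-cutoff, skip 2
Root [α=-∞,β=+∞]: v=6
Leaves evaluated: 4 of 7.

4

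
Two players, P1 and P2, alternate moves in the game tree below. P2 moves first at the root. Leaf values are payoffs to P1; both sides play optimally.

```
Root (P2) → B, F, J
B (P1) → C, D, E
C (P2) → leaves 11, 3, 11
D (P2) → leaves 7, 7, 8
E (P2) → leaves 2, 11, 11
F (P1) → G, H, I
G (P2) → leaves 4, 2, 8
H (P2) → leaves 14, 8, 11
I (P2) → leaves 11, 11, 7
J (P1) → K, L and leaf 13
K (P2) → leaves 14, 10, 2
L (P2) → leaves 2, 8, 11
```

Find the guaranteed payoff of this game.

C (P2): min(11, 3, 11) = 3
D (P2): min(7, 7, 8) = 7
E (P2): min(2, 11, 11) = 2
B (P1): max(3, 7, 2) = 7
G (P2): min(4, 2, 8) = 2
H (P2): min(14, 8, 11) = 8
I (P2): min(11, 11, 7) = 7
F (P1): max(2, 8, 7) = 8
K (P2): min(14, 10, 2) = 2
L (P2): min(2, 8, 11) = 2
J (P1): max(2, 2, 13) = 13
Root (P2): min(7, 8, 13) = 7

7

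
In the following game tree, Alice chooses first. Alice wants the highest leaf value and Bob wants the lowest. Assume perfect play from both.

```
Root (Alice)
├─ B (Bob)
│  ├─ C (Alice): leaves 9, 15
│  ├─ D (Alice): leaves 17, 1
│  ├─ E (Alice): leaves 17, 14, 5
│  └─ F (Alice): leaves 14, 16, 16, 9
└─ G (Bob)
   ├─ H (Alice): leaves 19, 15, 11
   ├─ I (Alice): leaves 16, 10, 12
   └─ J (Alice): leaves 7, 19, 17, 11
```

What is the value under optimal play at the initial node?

C (Alice): max(9, 15) = 15
D (Alice): max(17, 1) = 17
E (Alice): max(17, 14, 5) = 17
F (Alice): max(14, 16, 16, 9) = 16
B (Bob): min(15, 17, 17, 16) = 15
H (Alice): max(19, 15, 11) = 19
I (Alice): max(16, 10, 12) = 16
J (Alice): max(7, 19, 17, 11) = 19
G (Bob): min(19, 16, 19) = 16
Root (Alice): max(15, 16) = 16

16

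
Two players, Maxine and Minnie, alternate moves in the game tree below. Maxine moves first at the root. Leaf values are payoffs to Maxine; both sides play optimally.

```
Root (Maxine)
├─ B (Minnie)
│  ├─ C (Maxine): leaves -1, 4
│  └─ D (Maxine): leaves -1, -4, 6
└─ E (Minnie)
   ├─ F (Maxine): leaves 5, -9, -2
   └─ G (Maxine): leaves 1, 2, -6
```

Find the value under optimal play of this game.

4

C (Maxine): max(-1, 4) = 4
D (Maxine): max(-1, -4, 6) = 6
B (Minnie): min(4, 6) = 4
F (Maxine): max(5, -9, -2) = 5
G (Maxine): max(1, 2, -6) = 2
E (Minnie): min(5, 2) = 2
Root (Maxine): max(4, 2) = 4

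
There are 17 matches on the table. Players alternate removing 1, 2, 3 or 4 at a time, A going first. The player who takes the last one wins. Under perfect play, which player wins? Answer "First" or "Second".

First

i:   0  1  2  3  4  5  6  7  8  9 10 11 12 13 14 15 16 17
     L  W  W  W  W  L  W  W  W  W  L  W  W  W  W  L  W  W
Position 17 is W, so the first player wins.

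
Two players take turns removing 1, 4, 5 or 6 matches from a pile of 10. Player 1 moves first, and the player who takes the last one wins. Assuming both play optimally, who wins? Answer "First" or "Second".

W/L table (W = player to move can force a win):
i:   0  1  2  3  4  5  6  7  8  9 10
     L  W  L  W  W  W  W  W  W  L  W
Position 10 is W, so the first player wins.

First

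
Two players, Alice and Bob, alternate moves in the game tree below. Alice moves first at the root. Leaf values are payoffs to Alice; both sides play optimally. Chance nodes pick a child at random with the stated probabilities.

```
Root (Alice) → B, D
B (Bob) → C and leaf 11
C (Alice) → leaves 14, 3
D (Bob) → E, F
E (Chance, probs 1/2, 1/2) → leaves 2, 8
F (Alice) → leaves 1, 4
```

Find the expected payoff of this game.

C (Alice): max(14, 3) = 14
B (Bob): min(14, 11) = 11
E (Chance): 1/2·2 + 1/2·8 = 5
F (Alice): max(1, 4) = 4
D (Bob): min(5, 4) = 4
Root (Alice): max(11, 4) = 11

11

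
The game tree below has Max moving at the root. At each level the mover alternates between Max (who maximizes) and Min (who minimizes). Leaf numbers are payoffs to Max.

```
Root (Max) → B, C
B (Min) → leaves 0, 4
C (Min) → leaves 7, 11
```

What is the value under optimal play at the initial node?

B (Min): min(0, 4) = 0
C (Min): min(7, 11) = 7
Root (Max): max(0, 7) = 7

7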